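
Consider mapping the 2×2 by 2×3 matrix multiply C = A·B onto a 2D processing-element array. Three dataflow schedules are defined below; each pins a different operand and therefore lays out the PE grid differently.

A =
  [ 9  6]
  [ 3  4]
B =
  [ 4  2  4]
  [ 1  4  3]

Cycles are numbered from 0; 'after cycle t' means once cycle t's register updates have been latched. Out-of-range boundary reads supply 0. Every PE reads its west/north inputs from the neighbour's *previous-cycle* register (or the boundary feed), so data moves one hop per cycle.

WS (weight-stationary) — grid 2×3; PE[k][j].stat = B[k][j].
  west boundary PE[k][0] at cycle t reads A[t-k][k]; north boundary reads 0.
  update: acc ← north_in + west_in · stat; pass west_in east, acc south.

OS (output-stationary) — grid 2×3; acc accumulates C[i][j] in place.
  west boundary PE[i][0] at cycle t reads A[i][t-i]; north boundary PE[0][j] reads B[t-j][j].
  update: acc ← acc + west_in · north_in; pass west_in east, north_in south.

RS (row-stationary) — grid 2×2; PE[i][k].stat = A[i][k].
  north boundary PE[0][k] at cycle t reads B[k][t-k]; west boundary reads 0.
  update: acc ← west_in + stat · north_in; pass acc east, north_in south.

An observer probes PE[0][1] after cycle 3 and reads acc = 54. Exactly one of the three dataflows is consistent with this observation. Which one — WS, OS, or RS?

WS [2×3] PE[0][1] across cycles:
  t=0 PE[0][1]: acc=0 h=0 v=0
  t=1 PE[0][1]: acc=18 h=9 v=18
  t=2 PE[0][1]: acc=6 h=3 v=6
  t=3 PE[0][1]: acc=0 h=0 v=0
OS [2×3] PE[0][1] across cycles:
  t=0 PE[0][1]: acc=0 h=0 v=0
  t=1 PE[0][1]: acc=18 h=9 v=2
  t=2 PE[0][1]: acc=42 h=6 v=4
  t=3 PE[0][1]: acc=42 h=0 v=0
RS [2×2] PE[0][1] across cycles:
  t=0 PE[0][1]: acc=0 h=0 v=0
  t=1 PE[0][1]: acc=42 h=42 v=1
  t=2 PE[0][1]: acc=42 h=42 v=4
  t=3 PE[0][1]: acc=54 h=54 v=3

dataflow = RS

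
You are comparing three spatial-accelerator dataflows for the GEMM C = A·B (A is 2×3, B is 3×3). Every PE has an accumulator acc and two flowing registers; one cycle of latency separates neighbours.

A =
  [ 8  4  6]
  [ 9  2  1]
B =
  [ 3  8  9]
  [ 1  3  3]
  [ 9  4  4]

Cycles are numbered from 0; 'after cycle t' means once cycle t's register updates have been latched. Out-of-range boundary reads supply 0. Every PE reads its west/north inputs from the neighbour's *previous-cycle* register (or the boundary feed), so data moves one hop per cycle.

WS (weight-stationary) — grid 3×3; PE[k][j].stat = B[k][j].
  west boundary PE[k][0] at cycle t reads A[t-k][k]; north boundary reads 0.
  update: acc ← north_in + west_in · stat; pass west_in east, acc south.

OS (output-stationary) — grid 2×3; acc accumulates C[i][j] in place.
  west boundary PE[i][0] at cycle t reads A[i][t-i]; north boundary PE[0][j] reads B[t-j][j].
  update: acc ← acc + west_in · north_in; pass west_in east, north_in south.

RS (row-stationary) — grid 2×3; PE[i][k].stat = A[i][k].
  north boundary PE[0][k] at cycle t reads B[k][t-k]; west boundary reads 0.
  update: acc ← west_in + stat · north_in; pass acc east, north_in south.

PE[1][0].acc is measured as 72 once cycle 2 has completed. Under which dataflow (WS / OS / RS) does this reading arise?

WS (3×3 grid), PE[1][0]:
  t=0 PE[1][0]: acc=0 h=0 v=0
  t=1 PE[1][0]: acc=28 h=4 v=28
  t=2 PE[1][0]: acc=29 h=2 v=29
OS (2×3 grid), PE[1][0]:
  t=0 PE[1][0]: acc=0 h=0 v=0
  t=1 PE[1][0]: acc=27 h=9 v=3
  t=2 PE[1][0]: acc=29 h=2 v=1
RS (2×3 grid), PE[1][0]:
  t=0 PE[1][0]: acc=0 h=0 v=0
  t=1 PE[1][0]: acc=27 h=27 v=3
  t=2 PE[1][0]: acc=72 h=72 v=8

dataflow = RS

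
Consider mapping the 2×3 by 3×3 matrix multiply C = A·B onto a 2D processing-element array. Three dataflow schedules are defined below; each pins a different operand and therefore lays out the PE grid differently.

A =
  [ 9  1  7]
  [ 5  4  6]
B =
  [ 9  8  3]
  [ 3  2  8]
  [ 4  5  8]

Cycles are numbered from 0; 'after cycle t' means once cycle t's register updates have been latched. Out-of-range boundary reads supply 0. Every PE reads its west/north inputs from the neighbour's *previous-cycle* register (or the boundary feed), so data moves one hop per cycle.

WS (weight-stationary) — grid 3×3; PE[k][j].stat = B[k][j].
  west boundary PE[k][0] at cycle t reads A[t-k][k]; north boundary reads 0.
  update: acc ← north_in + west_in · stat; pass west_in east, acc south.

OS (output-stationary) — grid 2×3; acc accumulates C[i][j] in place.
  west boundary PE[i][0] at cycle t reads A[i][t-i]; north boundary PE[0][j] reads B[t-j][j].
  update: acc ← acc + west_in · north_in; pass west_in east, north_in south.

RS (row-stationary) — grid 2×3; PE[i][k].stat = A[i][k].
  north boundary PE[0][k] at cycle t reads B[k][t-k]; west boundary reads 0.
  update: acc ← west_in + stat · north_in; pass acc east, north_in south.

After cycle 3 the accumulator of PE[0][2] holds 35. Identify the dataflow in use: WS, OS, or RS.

dataflow = OS

WS [3×3] PE[0][2] across cycles:
  after 0 — PE[0][2] acc=0, pass-E 0, pass-S 0
  after 1 — PE[0][2] acc=0, pass-E 0, pass-S 0
  after 2 — PE[0][2] acc=27, pass-E 9, pass-S 27
  after 3 — PE[0][2] acc=15, pass-E 5, pass-S 15
OS [2×3] PE[0][2] across cycles:
  after 0 — PE[0][2] acc=0, pass-E 0, pass-S 0
  after 1 — PE[0][2] acc=0, pass-E 0, pass-S 0
  after 2 — PE[0][2] acc=27, pass-E 9, pass-S 3
  after 3 — PE[0][2] acc=35, pass-E 1, pass-S 8
RS [2×3] PE[0][2] across cycles:
  after 0 — PE[0][2] acc=0, pass-E 0, pass-S 0
  after 1 — PE[0][2] acc=0, pass-E 0, pass-S 0
  after 2 — PE[0][2] acc=112, pass-E 112, pass-S 4
  after 3 — PE[0][2] acc=109, pass-E 109, pass-S 5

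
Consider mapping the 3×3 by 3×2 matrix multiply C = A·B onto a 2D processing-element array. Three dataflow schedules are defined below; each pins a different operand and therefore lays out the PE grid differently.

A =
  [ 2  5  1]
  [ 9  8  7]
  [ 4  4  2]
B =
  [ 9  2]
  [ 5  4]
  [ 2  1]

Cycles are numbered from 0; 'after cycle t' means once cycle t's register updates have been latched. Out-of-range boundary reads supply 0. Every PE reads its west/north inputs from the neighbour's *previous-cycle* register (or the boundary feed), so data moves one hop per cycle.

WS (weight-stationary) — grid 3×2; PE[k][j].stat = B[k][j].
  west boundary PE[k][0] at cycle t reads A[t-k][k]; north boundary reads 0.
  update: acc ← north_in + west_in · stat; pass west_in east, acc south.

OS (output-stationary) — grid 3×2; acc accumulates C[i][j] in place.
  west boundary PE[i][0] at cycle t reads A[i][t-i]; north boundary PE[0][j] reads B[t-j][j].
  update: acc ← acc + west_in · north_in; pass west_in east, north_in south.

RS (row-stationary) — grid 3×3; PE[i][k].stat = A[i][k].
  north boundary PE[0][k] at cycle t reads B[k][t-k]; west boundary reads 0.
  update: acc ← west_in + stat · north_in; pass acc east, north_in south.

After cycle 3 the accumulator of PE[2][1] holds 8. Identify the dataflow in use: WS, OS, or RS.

— WS: 3×2; PE[2][1] trace:
  cycle 0: PE[2][1] → acc 0, east 0, south 0
  cycle 1: PE[2][1] → acc 0, east 0, south 0
  cycle 2: PE[2][1] → acc 0, east 0, south 0
  cycle 3: PE[2][1] → acc 25, east 1, south 25
— OS: 3×2; PE[2][1] trace:
  cycle 0: PE[2][1] → acc 0, east 0, south 0
  cycle 1: PE[2][1] → acc 0, east 0, south 0
  cycle 2: PE[2][1] → acc 0, east 0, south 0
  cycle 3: PE[2][1] → acc 8, east 4, south 2
— RS: 3×3; PE[2][1] trace:
  cycle 0: PE[2][1] → acc 0, east 0, south 0
  cycle 1: PE[2][1] → acc 0, east 0, south 0
  cycle 2: PE[2][1] → acc 0, east 0, south 0
  cycle 3: PE[2][1] → acc 56, east 56, south 5

dataflow = OS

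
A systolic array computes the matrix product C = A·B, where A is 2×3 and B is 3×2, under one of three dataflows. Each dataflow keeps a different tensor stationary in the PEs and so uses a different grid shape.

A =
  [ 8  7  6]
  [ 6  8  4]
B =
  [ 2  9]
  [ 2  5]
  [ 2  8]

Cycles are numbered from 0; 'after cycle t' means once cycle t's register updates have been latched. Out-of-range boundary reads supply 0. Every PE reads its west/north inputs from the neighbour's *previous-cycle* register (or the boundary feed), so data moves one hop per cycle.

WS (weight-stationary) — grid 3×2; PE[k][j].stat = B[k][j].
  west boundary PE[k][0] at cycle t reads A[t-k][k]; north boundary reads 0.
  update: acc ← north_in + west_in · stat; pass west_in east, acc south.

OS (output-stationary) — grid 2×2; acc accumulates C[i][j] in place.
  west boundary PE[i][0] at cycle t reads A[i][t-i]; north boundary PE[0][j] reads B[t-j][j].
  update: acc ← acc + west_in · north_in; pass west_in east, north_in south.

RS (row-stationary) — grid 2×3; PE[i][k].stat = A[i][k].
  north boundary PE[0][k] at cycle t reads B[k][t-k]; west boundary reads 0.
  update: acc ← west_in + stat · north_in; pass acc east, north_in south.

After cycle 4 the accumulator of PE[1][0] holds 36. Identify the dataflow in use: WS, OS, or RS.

dataflow = OS

— WS: 3×2; PE[1][0] trace:
  @0  [1,0]  acc 0  |  →0  ↓0
  @1  [1,0]  acc 30  |  →7  ↓30
  @2  [1,0]  acc 28  |  →8  ↓28
  @3  [1,0]  acc 0  |  →0  ↓0
  @4  [1,0]  acc 0  |  →0  ↓0
— OS: 2×2; PE[1][0] trace:
  @0  [1,0]  acc 0  |  →0  ↓0
  @1  [1,0]  acc 12  |  →6  ↓2
  @2  [1,0]  acc 28  |  →8  ↓2
  @3  [1,0]  acc 36  |  →4  ↓2
  @4  [1,0]  acc 36  |  →0  ↓0
— RS: 2×3; PE[1][0] trace:
  @0  [1,0]  acc 0  |  →0  ↓0
  @1  [1,0]  acc 12  |  →12  ↓2
  @2  [1,0]  acc 54  |  →54  ↓9
  @3  [1,0]  acc 0  |  →0  ↓0
  @4  [1,0]  acc 0  |  →0  ↓0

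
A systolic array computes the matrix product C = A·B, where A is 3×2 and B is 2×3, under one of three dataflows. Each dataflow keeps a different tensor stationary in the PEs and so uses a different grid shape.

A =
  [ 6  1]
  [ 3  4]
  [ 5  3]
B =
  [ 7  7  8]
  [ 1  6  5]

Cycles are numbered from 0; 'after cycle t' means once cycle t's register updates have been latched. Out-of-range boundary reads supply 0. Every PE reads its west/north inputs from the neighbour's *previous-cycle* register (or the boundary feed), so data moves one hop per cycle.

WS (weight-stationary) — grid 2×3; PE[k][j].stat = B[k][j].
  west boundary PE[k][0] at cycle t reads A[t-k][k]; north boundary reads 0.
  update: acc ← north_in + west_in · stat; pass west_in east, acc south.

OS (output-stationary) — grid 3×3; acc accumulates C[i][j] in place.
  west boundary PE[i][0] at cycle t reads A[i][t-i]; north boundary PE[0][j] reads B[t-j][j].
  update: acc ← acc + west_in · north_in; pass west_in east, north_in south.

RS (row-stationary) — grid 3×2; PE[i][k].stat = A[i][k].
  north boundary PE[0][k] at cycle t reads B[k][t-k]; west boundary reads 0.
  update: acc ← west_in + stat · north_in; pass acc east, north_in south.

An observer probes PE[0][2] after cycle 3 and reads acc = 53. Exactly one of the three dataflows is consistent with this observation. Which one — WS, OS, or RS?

dataflow = OS

— WS: 2×3; PE[0][2] trace:
  c0 r0c2: 0 / 0 / 0
  c1 r0c2: 0 / 0 / 0
  c2 r0c2: 48 / 6 / 48
  c3 r0c2: 24 / 3 / 24
— OS: 3×3; PE[0][2] trace:
  c0 r0c2: 0 / 0 / 0
  c1 r0c2: 0 / 0 / 0
  c2 r0c2: 48 / 6 / 8
  c3 r0c2: 53 / 1 / 5
— RS: 3×2 array has no PE[0][2].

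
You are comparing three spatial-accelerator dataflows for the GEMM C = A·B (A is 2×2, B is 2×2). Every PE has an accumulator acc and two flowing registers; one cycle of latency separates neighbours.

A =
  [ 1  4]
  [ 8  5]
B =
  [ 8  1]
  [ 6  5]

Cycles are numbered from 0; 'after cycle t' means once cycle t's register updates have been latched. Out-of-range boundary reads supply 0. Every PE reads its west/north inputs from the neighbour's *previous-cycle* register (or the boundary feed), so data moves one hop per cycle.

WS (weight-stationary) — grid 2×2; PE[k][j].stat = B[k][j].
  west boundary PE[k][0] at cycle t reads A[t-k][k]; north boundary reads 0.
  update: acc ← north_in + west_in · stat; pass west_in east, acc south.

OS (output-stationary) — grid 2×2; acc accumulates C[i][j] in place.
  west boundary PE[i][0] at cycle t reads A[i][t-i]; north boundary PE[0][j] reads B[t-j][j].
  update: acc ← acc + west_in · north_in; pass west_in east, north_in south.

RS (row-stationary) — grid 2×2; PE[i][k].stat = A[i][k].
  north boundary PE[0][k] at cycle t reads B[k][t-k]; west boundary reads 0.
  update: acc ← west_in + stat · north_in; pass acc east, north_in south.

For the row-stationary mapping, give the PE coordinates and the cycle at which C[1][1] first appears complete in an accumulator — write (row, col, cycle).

(row, col, cycle) = (1, 1, 3)

Under RS, C[1][1] lands at PE[1][1]:
  0: (1,1).acc=0  regs=<0,0>
  1: (1,1).acc=0  regs=<0,0>
  2: (1,1).acc=94  regs=<94,6>
  3: (1,1).acc=33  regs=<33,5>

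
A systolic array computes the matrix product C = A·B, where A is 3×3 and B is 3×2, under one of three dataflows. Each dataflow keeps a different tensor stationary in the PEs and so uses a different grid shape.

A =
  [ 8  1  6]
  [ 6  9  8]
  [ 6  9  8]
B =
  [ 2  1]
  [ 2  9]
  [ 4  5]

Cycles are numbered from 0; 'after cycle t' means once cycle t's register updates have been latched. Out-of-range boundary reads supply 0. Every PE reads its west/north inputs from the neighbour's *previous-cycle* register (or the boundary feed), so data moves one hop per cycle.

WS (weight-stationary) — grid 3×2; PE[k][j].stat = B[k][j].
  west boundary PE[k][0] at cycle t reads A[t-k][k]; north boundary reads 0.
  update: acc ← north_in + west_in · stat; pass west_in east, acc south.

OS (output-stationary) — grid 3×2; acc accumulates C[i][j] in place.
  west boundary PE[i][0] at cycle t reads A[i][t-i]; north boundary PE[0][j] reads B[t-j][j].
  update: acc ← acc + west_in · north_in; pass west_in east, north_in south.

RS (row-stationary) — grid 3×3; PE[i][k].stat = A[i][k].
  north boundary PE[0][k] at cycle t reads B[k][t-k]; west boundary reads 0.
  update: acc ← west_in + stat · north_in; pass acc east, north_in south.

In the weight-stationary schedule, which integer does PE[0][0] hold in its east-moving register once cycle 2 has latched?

WS 3×2: PE[0][0] cycle-by-cycle (with neighbour feeds):
  cycle 0: PE[0][0] → acc 16, east 8, south 16
  cycle 1: PE[0][0] → acc 12, east 6, south 12
  cycle 2: PE[0][0] → acc 12, east 6, south 12

register = 6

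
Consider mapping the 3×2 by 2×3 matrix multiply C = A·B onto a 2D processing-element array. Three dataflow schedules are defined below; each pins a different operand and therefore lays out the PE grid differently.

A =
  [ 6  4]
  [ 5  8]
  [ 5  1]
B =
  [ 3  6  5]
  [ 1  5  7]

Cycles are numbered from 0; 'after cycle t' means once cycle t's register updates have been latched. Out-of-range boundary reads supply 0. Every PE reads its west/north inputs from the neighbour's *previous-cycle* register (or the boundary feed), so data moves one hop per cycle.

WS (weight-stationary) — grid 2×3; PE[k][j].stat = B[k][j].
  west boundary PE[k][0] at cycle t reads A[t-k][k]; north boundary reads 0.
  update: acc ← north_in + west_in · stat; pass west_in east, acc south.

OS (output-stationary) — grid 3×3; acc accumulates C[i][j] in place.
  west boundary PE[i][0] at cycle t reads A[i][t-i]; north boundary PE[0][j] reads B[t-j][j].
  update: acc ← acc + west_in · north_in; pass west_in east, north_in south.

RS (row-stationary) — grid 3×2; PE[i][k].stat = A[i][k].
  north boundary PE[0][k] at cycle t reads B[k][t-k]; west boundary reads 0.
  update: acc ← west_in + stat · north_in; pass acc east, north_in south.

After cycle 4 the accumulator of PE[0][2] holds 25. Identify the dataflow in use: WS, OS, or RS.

WS (2×3 grid), PE[0][2]:
  after 0 — PE[0][2] acc=0, pass-E 0, pass-S 0
  after 1 — PE[0][2] acc=0, pass-E 0, pass-S 0
  after 2 — PE[0][2] acc=30, pass-E 6, pass-S 30
  after 3 — PE[0][2] acc=25, pass-E 5, pass-S 25
  after 4 — PE[0][2] acc=25, pass-E 5, pass-S 25
OS (3×3 grid), PE[0][2]:
  after 0 — PE[0][2] acc=0, pass-E 0, pass-S 0
  after 1 — PE[0][2] acc=0, pass-E 0, pass-S 0
  after 2 — PE[0][2] acc=30, pass-E 6, pass-S 5
  after 3 — PE[0][2] acc=58, pass-E 4, pass-S 7
  after 4 — PE[0][2] acc=58, pass-E 0, pass-S 0
RS: PE[0][2] is outside its 3×2 grid.

dataflow = WS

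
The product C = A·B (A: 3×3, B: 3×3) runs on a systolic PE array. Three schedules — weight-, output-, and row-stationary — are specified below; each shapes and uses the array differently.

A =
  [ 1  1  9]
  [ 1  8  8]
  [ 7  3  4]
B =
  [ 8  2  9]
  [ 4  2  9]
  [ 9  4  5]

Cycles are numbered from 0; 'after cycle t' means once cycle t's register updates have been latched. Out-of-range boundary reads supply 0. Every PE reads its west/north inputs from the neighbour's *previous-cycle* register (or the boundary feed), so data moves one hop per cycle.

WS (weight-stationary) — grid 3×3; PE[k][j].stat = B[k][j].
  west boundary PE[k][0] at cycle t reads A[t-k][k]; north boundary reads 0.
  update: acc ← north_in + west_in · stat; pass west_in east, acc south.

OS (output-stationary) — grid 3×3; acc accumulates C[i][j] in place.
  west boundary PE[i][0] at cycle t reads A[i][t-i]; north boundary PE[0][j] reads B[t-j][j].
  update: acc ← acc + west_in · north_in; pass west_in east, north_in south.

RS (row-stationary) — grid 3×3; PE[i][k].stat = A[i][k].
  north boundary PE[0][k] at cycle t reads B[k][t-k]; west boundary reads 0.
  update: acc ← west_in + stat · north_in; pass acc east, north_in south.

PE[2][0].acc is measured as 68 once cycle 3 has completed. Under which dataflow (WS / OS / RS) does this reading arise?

— WS: 3×3; PE[2][0] trace:
  cycle 0: PE[2][0] → acc 0, east 0, south 0
  cycle 1: PE[2][0] → acc 0, east 0, south 0
  cycle 2: PE[2][0] → acc 93, east 9, south 93
  cycle 3: PE[2][0] → acc 112, east 8, south 112
— OS: 3×3; PE[2][0] trace:
  cycle 0: PE[2][0] → acc 0, east 0, south 0
  cycle 1: PE[2][0] → acc 0, east 0, south 0
  cycle 2: PE[2][0] → acc 56, east 7, south 8
  cycle 3: PE[2][0] → acc 68, east 3, south 4
— RS: 3×3; PE[2][0] trace:
  cycle 0: PE[2][0] → acc 0, east 0, south 0
  cycle 1: PE[2][0] → acc 0, east 0, south 0
  cycle 2: PE[2][0] → acc 56, east 56, south 8
  cycle 3: PE[2][0] → acc 14, east 14, south 2

dataflow = OS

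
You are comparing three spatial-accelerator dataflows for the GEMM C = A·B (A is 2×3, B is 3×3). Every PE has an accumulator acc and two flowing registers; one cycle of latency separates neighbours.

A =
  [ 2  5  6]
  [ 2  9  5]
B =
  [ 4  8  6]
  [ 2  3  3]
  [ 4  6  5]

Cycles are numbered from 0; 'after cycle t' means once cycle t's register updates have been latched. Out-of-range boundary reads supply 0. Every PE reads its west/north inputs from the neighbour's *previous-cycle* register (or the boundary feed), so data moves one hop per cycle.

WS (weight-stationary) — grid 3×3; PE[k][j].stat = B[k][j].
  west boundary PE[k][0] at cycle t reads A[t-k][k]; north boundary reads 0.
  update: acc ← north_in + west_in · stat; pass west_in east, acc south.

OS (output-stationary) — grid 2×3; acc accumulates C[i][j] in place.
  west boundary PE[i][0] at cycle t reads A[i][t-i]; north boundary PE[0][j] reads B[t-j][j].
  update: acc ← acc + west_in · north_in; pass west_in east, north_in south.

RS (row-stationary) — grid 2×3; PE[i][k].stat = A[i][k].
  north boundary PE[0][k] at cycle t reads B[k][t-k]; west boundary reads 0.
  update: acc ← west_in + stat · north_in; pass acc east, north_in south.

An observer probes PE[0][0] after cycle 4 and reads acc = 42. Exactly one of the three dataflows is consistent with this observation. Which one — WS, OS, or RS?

dataflow = OS

— WS: 3×3; PE[0][0] trace:
  cycle 0: PE[0][0] → acc 8, east 2, south 8
  cycle 1: PE[0][0] → acc 8, east 2, south 8
  cycle 2: PE[0][0] → acc 0, east 0, south 0
  cycle 3: PE[0][0] → acc 0, east 0, south 0
  cycle 4: PE[0][0] → acc 0, east 0, south 0
— OS: 2×3; PE[0][0] trace:
  cycle 0: PE[0][0] → acc 8, east 2, south 4
  cycle 1: PE[0][0] → acc 18, east 5, south 2
  cycle 2: PE[0][0] → acc 42, east 6, south 4
  cycle 3: PE[0][0] → acc 42, east 0, south 0
  cycle 4: PE[0][0] → acc 42, east 0, south 0
— RS: 2×3; PE[0][0] trace:
  cycle 0: PE[0][0] → acc 8, east 8, south 4
  cycle 1: PE[0][0] → acc 16, east 16, south 8
  cycle 2: PE[0][0] → acc 12, east 12, south 6
  cycle 3: PE[0][0] → acc 0, east 0, south 0
  cycle 4: PE[0][0] → acc 0, east 0, south 0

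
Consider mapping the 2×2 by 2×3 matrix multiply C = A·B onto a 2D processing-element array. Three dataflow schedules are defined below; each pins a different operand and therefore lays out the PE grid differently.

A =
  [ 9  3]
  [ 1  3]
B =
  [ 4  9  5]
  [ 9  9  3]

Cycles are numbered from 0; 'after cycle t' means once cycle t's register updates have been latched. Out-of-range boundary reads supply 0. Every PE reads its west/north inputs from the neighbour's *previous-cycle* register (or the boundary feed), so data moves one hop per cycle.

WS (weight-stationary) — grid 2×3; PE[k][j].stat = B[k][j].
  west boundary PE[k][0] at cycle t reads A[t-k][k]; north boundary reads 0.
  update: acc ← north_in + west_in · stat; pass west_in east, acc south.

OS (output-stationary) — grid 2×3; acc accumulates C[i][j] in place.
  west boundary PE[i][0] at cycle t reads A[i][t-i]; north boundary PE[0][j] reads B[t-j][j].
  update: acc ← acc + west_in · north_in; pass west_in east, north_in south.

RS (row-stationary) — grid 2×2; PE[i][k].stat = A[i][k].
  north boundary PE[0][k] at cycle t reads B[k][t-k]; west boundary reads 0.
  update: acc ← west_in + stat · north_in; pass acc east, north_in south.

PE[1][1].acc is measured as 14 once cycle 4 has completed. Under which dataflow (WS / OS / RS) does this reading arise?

dataflow = RS

WS (2×3 grid), PE[1][1]:
  cycle 0: PE[1][1] → acc 0, east 0, south 0
  cycle 1: PE[1][1] → acc 0, east 0, south 0
  cycle 2: PE[1][1] → acc 108, east 3, south 108
  cycle 3: PE[1][1] → acc 36, east 3, south 36
  cycle 4: PE[1][1] → acc 0, east 0, south 0
OS (2×3 grid), PE[1][1]:
  cycle 0: PE[1][1] → acc 0, east 0, south 0
  cycle 1: PE[1][1] → acc 0, east 0, south 0
  cycle 2: PE[1][1] → acc 9, east 1, south 9
  cycle 3: PE[1][1] → acc 36, east 3, south 9
  cycle 4: PE[1][1] → acc 36, east 0, south 0
RS (2×2 grid), PE[1][1]:
  cycle 0: PE[1][1] → acc 0, east 0, south 0
  cycle 1: PE[1][1] → acc 0, east 0, south 0
  cycle 2: PE[1][1] → acc 31, east 31, south 9
  cycle 3: PE[1][1] → acc 36, east 36, south 9
  cycle 4: PE[1][1] → acc 14, east 14, south 3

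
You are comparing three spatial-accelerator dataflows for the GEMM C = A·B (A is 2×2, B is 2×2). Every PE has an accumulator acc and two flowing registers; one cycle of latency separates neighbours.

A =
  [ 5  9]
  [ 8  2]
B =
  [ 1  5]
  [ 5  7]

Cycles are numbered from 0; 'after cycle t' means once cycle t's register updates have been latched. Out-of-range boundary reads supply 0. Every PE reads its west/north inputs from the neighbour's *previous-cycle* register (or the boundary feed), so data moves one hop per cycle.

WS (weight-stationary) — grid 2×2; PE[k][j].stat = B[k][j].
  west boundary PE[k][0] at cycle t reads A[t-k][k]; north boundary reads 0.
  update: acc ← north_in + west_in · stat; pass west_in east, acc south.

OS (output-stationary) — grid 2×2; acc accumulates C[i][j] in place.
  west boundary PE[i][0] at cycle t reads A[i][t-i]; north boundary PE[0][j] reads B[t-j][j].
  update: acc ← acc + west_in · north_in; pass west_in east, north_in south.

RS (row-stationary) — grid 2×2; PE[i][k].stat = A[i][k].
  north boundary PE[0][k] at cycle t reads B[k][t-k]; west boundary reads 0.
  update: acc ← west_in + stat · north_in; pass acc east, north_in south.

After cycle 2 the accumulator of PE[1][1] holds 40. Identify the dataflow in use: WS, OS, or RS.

dataflow = OS

WS [2×2] PE[1][1] across cycles:
  0: (1,1).acc=0  regs=<0,0>
  1: (1,1).acc=0  regs=<0,0>
  2: (1,1).acc=88  regs=<9,88>
OS [2×2] PE[1][1] across cycles:
  0: (1,1).acc=0  regs=<0,0>
  1: (1,1).acc=0  regs=<0,0>
  2: (1,1).acc=40  regs=<8,5>
RS [2×2] PE[1][1] across cycles:
  0: (1,1).acc=0  regs=<0,0>
  1: (1,1).acc=0  regs=<0,0>
  2: (1,1).acc=18  regs=<18,5>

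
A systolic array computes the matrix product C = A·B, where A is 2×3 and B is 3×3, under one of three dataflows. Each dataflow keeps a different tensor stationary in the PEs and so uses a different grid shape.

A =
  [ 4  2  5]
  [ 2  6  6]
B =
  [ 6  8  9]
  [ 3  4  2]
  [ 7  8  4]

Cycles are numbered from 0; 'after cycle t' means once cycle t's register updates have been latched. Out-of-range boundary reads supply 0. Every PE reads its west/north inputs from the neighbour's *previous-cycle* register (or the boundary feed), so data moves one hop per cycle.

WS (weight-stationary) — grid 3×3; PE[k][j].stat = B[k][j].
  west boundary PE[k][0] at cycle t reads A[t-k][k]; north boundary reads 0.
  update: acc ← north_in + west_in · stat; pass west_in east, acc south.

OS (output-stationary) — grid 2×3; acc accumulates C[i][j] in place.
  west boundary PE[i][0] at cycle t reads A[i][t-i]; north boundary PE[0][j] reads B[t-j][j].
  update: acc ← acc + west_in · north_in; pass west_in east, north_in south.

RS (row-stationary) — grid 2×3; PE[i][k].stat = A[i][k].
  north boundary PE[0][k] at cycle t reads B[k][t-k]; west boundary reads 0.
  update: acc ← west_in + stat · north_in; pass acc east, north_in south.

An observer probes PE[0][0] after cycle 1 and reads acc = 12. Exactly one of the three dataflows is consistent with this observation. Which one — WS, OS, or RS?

dataflow = WS

— WS: 3×3; PE[0][0] trace:
  @0  [0,0]  acc 24  |  →4  ↓24
  @1  [0,0]  acc 12  |  →2  ↓12
— OS: 2×3; PE[0][0] trace:
  @0  [0,0]  acc 24  |  →4  ↓6
  @1  [0,0]  acc 30  |  →2  ↓3
— RS: 2×3; PE[0][0] trace:
  @0  [0,0]  acc 24  |  →24  ↓6
  @1  [0,0]  acc 32  |  →32  ↓8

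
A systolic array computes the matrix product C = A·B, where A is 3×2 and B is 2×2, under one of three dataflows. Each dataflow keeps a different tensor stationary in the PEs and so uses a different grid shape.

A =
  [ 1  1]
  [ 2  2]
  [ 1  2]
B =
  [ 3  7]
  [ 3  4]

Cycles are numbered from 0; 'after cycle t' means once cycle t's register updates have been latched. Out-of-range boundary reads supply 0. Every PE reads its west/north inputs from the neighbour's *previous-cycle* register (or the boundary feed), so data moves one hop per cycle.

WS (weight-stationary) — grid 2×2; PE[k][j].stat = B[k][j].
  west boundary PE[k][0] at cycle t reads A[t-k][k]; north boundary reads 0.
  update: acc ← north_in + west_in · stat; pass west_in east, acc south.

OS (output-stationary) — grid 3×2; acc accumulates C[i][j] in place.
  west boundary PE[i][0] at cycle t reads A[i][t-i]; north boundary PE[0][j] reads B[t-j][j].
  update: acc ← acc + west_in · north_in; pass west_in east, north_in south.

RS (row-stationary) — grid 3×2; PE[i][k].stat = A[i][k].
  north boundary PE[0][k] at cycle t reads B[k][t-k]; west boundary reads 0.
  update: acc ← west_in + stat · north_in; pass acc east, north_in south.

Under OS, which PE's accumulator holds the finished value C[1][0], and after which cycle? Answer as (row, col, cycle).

(row, col, cycle) = (1, 0, 2)

OS: C[1][0] accumulates in PE[1][0]:
  t=0 PE[1][0]: acc=0 h=0 v=0
  t=1 PE[1][0]: acc=6 h=2 v=3
  t=2 PE[1][0]: acc=12 h=2 v=3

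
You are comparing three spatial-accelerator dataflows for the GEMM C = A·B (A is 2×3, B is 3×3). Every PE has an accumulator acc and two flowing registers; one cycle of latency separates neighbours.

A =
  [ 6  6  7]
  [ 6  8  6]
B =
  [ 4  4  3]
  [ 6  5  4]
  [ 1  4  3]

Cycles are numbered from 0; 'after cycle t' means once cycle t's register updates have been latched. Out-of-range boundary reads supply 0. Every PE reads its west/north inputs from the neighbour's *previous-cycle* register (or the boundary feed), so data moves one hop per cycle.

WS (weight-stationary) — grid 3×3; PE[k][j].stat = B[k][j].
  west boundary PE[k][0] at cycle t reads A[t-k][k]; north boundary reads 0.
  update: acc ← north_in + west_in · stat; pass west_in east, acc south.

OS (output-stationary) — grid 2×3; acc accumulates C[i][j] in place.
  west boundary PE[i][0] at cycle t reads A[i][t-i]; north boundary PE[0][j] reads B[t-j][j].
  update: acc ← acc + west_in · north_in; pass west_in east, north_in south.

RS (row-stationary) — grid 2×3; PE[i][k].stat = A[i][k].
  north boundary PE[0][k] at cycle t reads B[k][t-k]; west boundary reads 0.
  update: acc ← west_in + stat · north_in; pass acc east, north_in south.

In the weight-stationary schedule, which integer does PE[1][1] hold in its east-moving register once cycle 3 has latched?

WS 3×3: PE[1][1] cycle-by-cycle (with neighbour feeds):
  c0 r0c1: 0 / 0 / 0
  c0 r1c0: 0 / 0 / 0
  c0 r1c1: 0 / 0 / 0
  c1 r0c1: 24 / 6 / 24
  c1 r1c0: 60 / 6 / 60
  c1 r1c1: 0 / 0 / 0
  c2 r0c1: 24 / 6 / 24
  c2 r1c0: 72 / 8 / 72
  c2 r1c1: 54 / 6 / 54
  c3 r0c1: 0 / 0 / 0
  c3 r1c0: 0 / 0 / 0
  c3 r1c1: 64 / 8 / 64

register = 8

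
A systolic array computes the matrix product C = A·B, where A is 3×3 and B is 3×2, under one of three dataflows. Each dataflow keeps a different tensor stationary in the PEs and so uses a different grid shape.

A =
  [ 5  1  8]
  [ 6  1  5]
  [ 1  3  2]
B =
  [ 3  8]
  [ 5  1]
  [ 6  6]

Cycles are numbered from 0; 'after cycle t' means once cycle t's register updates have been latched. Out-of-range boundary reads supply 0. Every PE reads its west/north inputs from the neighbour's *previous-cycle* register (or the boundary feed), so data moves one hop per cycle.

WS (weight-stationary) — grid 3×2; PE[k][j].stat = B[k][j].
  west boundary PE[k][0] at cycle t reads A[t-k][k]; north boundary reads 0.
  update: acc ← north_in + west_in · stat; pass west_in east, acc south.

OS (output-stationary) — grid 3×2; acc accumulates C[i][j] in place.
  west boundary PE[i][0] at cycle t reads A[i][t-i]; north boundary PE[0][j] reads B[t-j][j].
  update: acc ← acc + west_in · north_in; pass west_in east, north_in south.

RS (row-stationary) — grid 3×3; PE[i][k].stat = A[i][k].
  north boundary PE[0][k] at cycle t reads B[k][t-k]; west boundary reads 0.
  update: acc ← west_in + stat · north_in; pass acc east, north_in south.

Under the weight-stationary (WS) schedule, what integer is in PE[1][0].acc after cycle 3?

WS on a 3×2 grid — tracing PE[1][0] and its feeders:
  after 0 — PE[0][0] acc=15, pass-E 5, pass-S 15
  after 0 — PE[1][0] acc=0, pass-E 0, pass-S 0
  after 1 — PE[0][0] acc=18, pass-E 6, pass-S 18
  after 1 — PE[1][0] acc=20, pass-E 1, pass-S 20
  after 2 — PE[0][0] acc=3, pass-E 1, pass-S 3
  after 2 — PE[1][0] acc=23, pass-E 1, pass-S 23
  after 3 — PE[0][0] acc=0, pass-E 0, pass-S 0
  after 3 — PE[1][0] acc=18, pass-E 3, pass-S 18

PE[1][0].acc = 18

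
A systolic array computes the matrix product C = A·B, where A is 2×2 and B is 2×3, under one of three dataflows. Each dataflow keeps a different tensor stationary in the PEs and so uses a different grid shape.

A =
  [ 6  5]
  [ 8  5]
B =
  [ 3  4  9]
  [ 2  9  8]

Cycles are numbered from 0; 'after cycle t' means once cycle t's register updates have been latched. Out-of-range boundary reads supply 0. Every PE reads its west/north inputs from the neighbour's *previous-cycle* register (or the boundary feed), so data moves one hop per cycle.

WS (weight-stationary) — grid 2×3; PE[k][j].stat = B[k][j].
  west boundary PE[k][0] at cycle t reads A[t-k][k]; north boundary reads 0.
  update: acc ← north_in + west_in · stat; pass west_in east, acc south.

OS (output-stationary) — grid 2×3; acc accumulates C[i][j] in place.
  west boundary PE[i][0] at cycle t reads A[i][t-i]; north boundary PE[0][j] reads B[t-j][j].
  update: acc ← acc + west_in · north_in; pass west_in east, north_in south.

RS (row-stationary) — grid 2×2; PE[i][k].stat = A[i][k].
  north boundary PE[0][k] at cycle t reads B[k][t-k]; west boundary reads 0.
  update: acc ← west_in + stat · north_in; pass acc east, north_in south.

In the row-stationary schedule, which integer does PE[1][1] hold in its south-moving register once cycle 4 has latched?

register = 8

Tracing RS — 2×2 array, target PE[1][1]:
  t=0 PE[0][1]: acc=0 h=0 v=0
  t=0 PE[1][0]: acc=0 h=0 v=0
  t=0 PE[1][1]: acc=0 h=0 v=0
  t=1 PE[0][1]: acc=28 h=28 v=2
  t=1 PE[1][0]: acc=24 h=24 v=3
  t=1 PE[1][1]: acc=0 h=0 v=0
  t=2 PE[0][1]: acc=69 h=69 v=9
  t=2 PE[1][0]: acc=32 h=32 v=4
  t=2 PE[1][1]: acc=34 h=34 v=2
  t=3 PE[0][1]: acc=94 h=94 v=8
  t=3 PE[1][0]: acc=72 h=72 v=9
  t=3 PE[1][1]: acc=77 h=77 v=9
  t=4 PE[0][1]: acc=0 h=0 v=0
  t=4 PE[1][0]: acc=0 h=0 v=0
  t=4 PE[1][1]: acc=112 h=112 v=8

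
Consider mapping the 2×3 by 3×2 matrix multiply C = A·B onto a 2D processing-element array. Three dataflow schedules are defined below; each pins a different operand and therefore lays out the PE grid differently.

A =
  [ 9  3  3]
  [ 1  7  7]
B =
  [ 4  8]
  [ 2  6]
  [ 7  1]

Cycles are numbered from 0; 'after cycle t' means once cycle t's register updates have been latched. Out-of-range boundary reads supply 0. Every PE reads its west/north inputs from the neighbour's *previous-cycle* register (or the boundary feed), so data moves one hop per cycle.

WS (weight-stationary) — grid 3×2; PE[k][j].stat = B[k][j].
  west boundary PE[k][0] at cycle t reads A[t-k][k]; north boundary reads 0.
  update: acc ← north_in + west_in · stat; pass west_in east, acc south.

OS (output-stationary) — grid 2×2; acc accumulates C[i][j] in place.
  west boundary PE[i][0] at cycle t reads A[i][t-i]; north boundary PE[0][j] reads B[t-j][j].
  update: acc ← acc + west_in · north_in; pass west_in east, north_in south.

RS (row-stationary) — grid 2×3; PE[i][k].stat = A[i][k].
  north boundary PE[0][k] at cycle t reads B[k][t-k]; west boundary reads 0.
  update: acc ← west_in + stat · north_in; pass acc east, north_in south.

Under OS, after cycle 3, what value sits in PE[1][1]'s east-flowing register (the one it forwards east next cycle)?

register = 7

OS (2×2). Following PE[1][1] plus its west/north inputs:
  step 0 · PE0,1: acc=0; fwd→0 fwd↓0
  step 0 · PE1,0: acc=0; fwd→0 fwd↓0
  step 0 · PE1,1: acc=0; fwd→0 fwd↓0
  step 1 · PE0,1: acc=72; fwd→9 fwd↓8
  step 1 · PE1,0: acc=4; fwd→1 fwd↓4
  step 1 · PE1,1: acc=0; fwd→0 fwd↓0
  step 2 · PE0,1: acc=90; fwd→3 fwd↓6
  step 2 · PE1,0: acc=18; fwd→7 fwd↓2
  step 2 · PE1,1: acc=8; fwd→1 fwd↓8
  step 3 · PE0,1: acc=93; fwd→3 fwd↓1
  step 3 · PE1,0: acc=67; fwd→7 fwd↓7
  step 3 · PE1,1: acc=50; fwd→7 fwd↓6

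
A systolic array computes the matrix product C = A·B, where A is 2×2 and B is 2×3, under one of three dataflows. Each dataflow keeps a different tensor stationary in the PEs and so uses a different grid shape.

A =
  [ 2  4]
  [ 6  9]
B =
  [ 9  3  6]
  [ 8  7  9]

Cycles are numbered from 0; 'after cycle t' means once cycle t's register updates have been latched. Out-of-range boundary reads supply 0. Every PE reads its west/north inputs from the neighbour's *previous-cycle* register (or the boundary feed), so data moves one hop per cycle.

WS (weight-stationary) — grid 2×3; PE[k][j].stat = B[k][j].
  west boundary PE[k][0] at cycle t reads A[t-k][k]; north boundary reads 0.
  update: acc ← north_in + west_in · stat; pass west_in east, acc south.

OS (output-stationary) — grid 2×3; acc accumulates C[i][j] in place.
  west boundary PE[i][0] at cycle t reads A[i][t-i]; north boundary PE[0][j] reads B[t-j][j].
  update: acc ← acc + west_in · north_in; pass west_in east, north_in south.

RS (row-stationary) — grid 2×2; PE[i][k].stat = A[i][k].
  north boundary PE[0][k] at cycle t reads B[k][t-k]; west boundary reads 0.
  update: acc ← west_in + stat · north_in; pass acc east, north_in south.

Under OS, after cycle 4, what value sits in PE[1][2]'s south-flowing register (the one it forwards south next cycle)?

register = 9

OS 2×3: PE[1][2] cycle-by-cycle (with neighbour feeds):
  0: (0,2).acc=0  regs=<0,0>
  0: (1,1).acc=0  regs=<0,0>
  0: (1,2).acc=0  regs=<0,0>
  1: (0,2).acc=0  regs=<0,0>
  1: (1,1).acc=0  regs=<0,0>
  1: (1,2).acc=0  regs=<0,0>
  2: (0,2).acc=12  regs=<2,6>
  2: (1,1).acc=18  regs=<6,3>
  2: (1,2).acc=0  regs=<0,0>
  3: (0,2).acc=48  regs=<4,9>
  3: (1,1).acc=81  regs=<9,7>
  3: (1,2).acc=36  regs=<6,6>
  4: (0,2).acc=48  regs=<0,0>
  4: (1,1).acc=81  regs=<0,0>
  4: (1,2).acc=117  regs=<9,9>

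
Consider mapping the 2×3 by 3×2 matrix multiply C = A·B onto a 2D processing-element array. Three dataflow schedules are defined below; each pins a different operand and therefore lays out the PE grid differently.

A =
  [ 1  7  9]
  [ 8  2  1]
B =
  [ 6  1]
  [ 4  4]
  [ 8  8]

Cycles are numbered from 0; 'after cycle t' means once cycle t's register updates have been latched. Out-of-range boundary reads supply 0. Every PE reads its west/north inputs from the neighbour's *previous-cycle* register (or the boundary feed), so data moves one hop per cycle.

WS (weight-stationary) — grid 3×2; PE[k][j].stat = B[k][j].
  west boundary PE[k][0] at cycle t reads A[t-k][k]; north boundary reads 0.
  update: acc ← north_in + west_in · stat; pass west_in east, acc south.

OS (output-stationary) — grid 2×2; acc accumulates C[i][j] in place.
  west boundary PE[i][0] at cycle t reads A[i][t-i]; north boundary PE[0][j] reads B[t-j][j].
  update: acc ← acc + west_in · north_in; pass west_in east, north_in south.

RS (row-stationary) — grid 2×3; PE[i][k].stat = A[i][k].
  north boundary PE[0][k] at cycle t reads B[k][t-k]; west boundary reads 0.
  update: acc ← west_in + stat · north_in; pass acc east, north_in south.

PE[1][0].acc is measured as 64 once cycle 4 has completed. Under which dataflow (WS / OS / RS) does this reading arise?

dataflow = OS

WS (3×2 grid), PE[1][0]:
  step 0 · PE1,0: acc=0; fwd→0 fwd↓0
  step 1 · PE1,0: acc=34; fwd→7 fwd↓34
  step 2 · PE1,0: acc=56; fwd→2 fwd↓56
  step 3 · PE1,0: acc=0; fwd→0 fwd↓0
  step 4 · PE1,0: acc=0; fwd→0 fwd↓0
OS (2×2 grid), PE[1][0]:
  step 0 · PE1,0: acc=0; fwd→0 fwd↓0
  step 1 · PE1,0: acc=48; fwd→8 fwd↓6
  step 2 · PE1,0: acc=56; fwd→2 fwd↓4
  step 3 · PE1,0: acc=64; fwd→1 fwd↓8
  step 4 · PE1,0: acc=64; fwd→0 fwd↓0
RS (2×3 grid), PE[1][0]:
  step 0 · PE1,0: acc=0; fwd→0 fwd↓0
  step 1 · PE1,0: acc=48; fwd→48 fwd↓6
  step 2 · PE1,0: acc=8; fwd→8 fwd↓1
  step 3 · PE1,0: acc=0; fwd→0 fwd↓0
  step 4 · PE1,0: acc=0; fwd→0 fwd↓0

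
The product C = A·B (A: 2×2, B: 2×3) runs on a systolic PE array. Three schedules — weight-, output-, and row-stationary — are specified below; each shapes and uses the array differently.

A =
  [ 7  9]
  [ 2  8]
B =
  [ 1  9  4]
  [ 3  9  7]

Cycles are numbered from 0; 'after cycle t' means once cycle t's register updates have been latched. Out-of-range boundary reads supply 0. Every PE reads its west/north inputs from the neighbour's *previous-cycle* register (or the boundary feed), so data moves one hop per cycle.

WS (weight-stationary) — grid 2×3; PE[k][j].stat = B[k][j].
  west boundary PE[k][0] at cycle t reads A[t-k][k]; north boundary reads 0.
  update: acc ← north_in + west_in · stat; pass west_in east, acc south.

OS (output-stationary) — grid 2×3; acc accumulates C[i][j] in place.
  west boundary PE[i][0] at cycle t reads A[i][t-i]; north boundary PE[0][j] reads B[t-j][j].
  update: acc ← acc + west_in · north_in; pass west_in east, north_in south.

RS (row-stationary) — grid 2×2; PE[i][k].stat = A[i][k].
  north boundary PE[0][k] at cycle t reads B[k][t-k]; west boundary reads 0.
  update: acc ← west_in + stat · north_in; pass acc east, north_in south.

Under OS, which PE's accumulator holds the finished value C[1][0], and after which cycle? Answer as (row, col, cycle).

(row, col, cycle) = (1, 0, 2)

OS: C[1][0] accumulates in PE[1][0]:
  @0  [1,0]  acc 0  |  →0  ↓0
  @1  [1,0]  acc 2  |  →2  ↓1
  @2  [1,0]  acc 26  |  →8  ↓3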